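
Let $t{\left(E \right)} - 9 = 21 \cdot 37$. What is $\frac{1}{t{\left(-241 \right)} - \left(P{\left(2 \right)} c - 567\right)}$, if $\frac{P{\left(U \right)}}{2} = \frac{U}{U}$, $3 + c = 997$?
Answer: $- \frac{1}{635} \approx -0.0015748$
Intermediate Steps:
$c = 994$ ($c = -3 + 997 = 994$)
$P{\left(U \right)} = 2$ ($P{\left(U \right)} = 2 \frac{U}{U} = 2 \cdot 1 = 2$)
$t{\left(E \right)} = 786$ ($t{\left(E \right)} = 9 + 21 \cdot 37 = 9 + 777 = 786$)
$\frac{1}{t{\left(-241 \right)} - \left(P{\left(2 \right)} c - 567\right)} = \frac{1}{786 - \left(2 \cdot 994 - 567\right)} = \frac{1}{786 - \left(1988 - 567\right)} = \frac{1}{786 - 1421} = \frac{1}{-635} = - \frac{1}{635}$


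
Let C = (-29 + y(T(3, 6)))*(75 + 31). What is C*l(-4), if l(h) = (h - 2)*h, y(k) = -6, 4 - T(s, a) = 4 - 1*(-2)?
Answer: -89040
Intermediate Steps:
T(s, a) = -2 (T(s, a) = 4 - (4 - 1*(-2)) = 4 - (4 + 2) = 4 - 1*6 = 4 - 6 = -2)
l(h) = h*(-2 + h) (l(h) = (-2 + h)*h = h*(-2 + h))
C = -3710 (C = (-29 - 6)*(75 + 31) = -35*106 = -3710)
C*l(-4) = -(-14840)*(-2 - 4) = -(-14840)*(-6) = -3710*24 = -89040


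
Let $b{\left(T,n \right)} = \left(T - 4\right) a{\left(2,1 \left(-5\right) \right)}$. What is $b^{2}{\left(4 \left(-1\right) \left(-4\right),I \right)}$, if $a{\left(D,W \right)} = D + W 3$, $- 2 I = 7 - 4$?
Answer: $24336$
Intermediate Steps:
$I = - \frac{3}{2}$ ($I = - \frac{7 - 4}{2} = \left(- \frac{1}{2}\right) 3 = - \frac{3}{2} \approx -1.5$)
$a{\left(D,W \right)} = D + 3 W$
$b{\left(T,n \right)} = 52 - 13 T$ ($b{\left(T,n \right)} = \left(T - 4\right) \left(2 + 3 \cdot 1 \left(-5\right)\right) = \left(-4 + T\right) \left(2 + 3 \left(-5\right)\right) = \left(-4 + T\right) \left(2 - 15\right) = \left(-4 + T\right) \left(-13\right) = 52 - 13 T$)
$b^{2}{\left(4 \left(-1\right) \left(-4\right),I \right)} = \left(52 - 13 \cdot 4 \left(-1\right) \left(-4\right)\right)^{2} = \left(52 - 13 \left(\left(-4\right) \left(-4\right)\right)\right)^{2} = \left(52 - 208\right)^{2} = \left(-156\right)^{2} = 24336$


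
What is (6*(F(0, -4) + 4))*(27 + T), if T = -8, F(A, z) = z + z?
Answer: -456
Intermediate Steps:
F(A, z) = 2*z
(6*(F(0, -4) + 4))*(27 + T) = (6*(2*(-4) + 4))*(27 - 8) = (6*(-8 + 4))*19 = (6*(-4))*19 = -24*19 = -456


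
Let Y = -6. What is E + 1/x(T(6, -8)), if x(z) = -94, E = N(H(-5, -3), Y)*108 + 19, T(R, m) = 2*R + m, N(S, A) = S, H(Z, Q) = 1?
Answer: 11937/94 ≈ 126.99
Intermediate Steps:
T(R, m) = m + 2*R
E = 127 (E = 1*108 + 19 = 108 + 19 = 127)
E + 1/x(T(6, -8)) = 127 + 1/(-94) = 127 - 1/94 = 11937/94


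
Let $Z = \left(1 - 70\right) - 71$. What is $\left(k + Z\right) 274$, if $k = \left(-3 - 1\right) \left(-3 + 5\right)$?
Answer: $-40552$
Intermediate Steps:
$k = -8$ ($k = \left(-4\right) 2 = -8$)
$Z = -140$ ($Z = -69 - 71 = -140$)
$\left(k + Z\right) 274 = \left(-8 - 140\right) 274 = \left(-148\right) 274 = -40552$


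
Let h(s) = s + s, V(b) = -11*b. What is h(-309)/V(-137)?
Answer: -618/1507 ≈ -0.41009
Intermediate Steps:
h(s) = 2*s
h(-309)/V(-137) = (2*(-309))/((-11*(-137))) = -618/1507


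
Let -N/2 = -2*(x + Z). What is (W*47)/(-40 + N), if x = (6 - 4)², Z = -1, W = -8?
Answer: 94/7 ≈ 13.429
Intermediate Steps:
x = 4 (x = 2² = 4)
N = 12 (N = -(-4)*(4 - 1) = -(-4)*3 = -2*(-6) = 12)
(W*47)/(-40 + N) = (-8*47)/(-40 + 12) = -376/(-28) = -376*(-1/28) = 94/7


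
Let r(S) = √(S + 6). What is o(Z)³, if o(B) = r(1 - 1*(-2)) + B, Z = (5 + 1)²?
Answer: 59319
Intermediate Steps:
r(S) = √(6 + S)
Z = 36 (Z = 6² = 36)
o(B) = 3 + B (o(B) = √(6 + (1 - 1*(-2))) + B = √(6 + (1 + 2)) + B = √(6 + 3) + B = √9 + B = 3 + B)
o(Z)³ = (3 + 36)³ = 39³ = 59319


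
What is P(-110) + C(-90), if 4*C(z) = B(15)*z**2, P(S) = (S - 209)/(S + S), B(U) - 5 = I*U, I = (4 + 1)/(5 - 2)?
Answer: 1215029/20 ≈ 60751.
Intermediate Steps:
I = 5/3 ≈ 1.6667
B(U) = 5 + 5*U/3
P(S) = (-209 + S)/(2*S) (P(S) = (-209 + S)/((2*S)) = (-209 + S)*(1/(2*S)) = (-209 + S)/(2*S))
C(z) = 15*z**2/2 (C(z) = ((5 + (5/3)*15)*z**2)/4 = ((5 + 25)*z**2)/4 = (30*z**2)/4 = 15*z**2/2)
P(-110) + C(-90) = (1/2)*(-209 - 110)/(-110) + (15/2)*(-90)**2 = (1/2)*(-1/110)*(-319) + (15/2)*8100 = 29/20 + 60750 = 1215029/20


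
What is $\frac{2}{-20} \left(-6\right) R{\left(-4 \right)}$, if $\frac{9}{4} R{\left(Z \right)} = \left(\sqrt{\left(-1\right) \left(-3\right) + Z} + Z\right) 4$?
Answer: $- \frac{64}{15} + \frac{16 i}{15} \approx -4.2667 + 1.0667 i$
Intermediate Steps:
$R{\left(Z \right)} = \frac{16 Z}{9} + \frac{16 \sqrt{3 + Z}}{9}$ ($R{\left(Z \right)} = \frac{4 \left(\sqrt{\left(-1\right) \left(-3\right) + Z} + Z\right) 4}{9} = \frac{4 \left(\sqrt{3 + Z} + Z\right) 4}{9} = \frac{4 \left(Z + \sqrt{3 + Z}\right) 4}{9} = \frac{4 \left(4 Z + 4 \sqrt{3 + Z}\right)}{9} = \frac{16 Z}{9} + \frac{16 \sqrt{3 + Z}}{9}$)
$\frac{2}{-20} \left(-6\right) R{\left(-4 \right)} = \frac{2}{-20} \left(-6\right) \left(\frac{16}{9} \left(-4\right) + \frac{16 \sqrt{3 - 4}}{9}\right) = 2 \left(- \frac{1}{20}\right) \left(-6\right) \left(- \frac{64}{9} + \frac{16 \sqrt{-1}}{9}\right) = \left(- \frac{1}{10}\right) \left(-6\right) \left(- \frac{64}{9} + \frac{16 i}{9}\right) = \frac{3 \left(- \frac{64}{9} + \frac{16 i}{9}\right)}{5} = - \frac{64}{15} + \frac{16 i}{15}$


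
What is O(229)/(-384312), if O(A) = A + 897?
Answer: -563/192156 ≈ -0.0029299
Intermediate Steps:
O(A) = 897 + A
O(229)/(-384312) = (897 + 229)/(-384312) = 1126*(-1/384312) = -563/192156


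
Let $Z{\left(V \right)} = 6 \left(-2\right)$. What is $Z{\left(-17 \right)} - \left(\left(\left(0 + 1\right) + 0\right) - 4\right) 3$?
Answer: $-3$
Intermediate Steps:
$Z{\left(V \right)} = -12$
$Z{\left(-17 \right)} - \left(\left(\left(0 + 1\right) + 0\right) - 4\right) 3 = -12 - \left(\left(\left(0 + 1\right) + 0\right) - 4\right) 3 = -12 - \left(\left(1 + 0\right) - 4\right) 3 = -12 - \left(1 - 4\right) 3 = -12 - \left(-3\right) 3 = -12 - -9 = -12 + 9 = -3$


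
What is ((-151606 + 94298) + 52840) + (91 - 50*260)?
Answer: -17377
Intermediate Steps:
((-151606 + 94298) + 52840) + (91 - 50*260) = (-57308 + 52840) + (91 - 13000) = -4468 - 12909 = -17377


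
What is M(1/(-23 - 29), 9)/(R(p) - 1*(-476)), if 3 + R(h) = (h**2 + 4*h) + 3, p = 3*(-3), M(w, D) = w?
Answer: -1/27092 ≈ -3.6911e-5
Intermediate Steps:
p = -9
R(h) = h**2 + 4*h (R(h) = -3 + ((h**2 + 4*h) + 3) = -3 + (3 + h**2 + 4*h) = h**2 + 4*h)
M(1/(-23 - 29), 9)/(R(p) - 1*(-476)) = 1/((-23 - 29)*(-9*(4 - 9) - 1*(-476))) = 1/((-52)*(-9*(-5) + 476)) = -1/(52*(45 + 476)) = -1/52/521 = -1/52*1/521 = -1/27092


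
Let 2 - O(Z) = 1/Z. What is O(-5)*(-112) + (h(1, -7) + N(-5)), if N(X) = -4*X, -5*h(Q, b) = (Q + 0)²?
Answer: -1133/5 ≈ -226.60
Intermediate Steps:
O(Z) = 2 - 1/Z
h(Q, b) = -Q²/5 (h(Q, b) = -(Q + 0)²/5 = -Q²/5)
O(-5)*(-112) + (h(1, -7) + N(-5)) = (2 - 1/(-5))*(-112) + (-⅕*1² - 4*(-5)) = (2 - 1*(-⅕))*(-112) + (-⅕*1 + 20) = (2 + ⅕)*(-112) + (-⅕ + 20) = (11/5)*(-112) + 99/5 = -1232/5 + 99/5 = -1133/5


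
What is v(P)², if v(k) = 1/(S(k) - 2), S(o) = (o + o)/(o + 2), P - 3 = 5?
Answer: 25/4 ≈ 6.2500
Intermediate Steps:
P = 8 (P = 3 + 5 = 8)
S(o) = 2*o/(2 + o) (S(o) = (2*o)/(2 + o) = 2*o/(2 + o))
v(k) = 1/(-2 + 2*k/(2 + k)) (v(k) = 1/(2*k/(2 + k) - 2) = 1/(-2 + 2*k/(2 + k)))
v(P)² = (-½ - ¼*8)² = (-½ - 2)² = (-5/2)² = 25/4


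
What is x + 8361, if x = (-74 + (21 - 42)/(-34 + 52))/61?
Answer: 3059675/366 ≈ 8359.8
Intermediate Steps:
x = -451/366 (x = (-74 - 21/18)/61 = (-74 - 21*1/18)/61 = (-74 - 7/6)/61 = (1/61)*(-451/6) = -451/366 ≈ -1.2322)
x + 8361 = -451/366 + 8361 = 3059675/366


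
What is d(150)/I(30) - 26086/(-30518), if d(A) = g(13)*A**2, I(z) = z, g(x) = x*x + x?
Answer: 2082866543/15259 ≈ 1.3650e+5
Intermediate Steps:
g(x) = x + x**2 (g(x) = x**2 + x = x + x**2)
d(A) = 182*A**2 (d(A) = (13*(1 + 13))*A**2 = (13*14)*A**2 = 182*A**2)
d(150)/I(30) - 26086/(-30518) = (182*150**2)/30 - 26086/(-30518) = (182*22500)*(1/30) - 26086*(-1/30518) = 4095000*(1/30) + 13043/15259 = 136500 + 13043/15259 = 2082866543/15259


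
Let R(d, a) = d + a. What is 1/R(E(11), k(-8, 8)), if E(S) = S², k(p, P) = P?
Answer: 1/129 ≈ 0.0077519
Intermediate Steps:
R(d, a) = a + d
1/R(E(11), k(-8, 8)) = 1/(8 + 11²) = 1/(8 + 121) = 1/129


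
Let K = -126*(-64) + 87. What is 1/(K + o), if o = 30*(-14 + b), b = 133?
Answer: 1/11721 ≈ 8.5317e-5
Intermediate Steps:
o = 3570 (o = 30*(-14 + 133) = 30*119 = 3570)
K = 8151 (K = 8064 + 87 = 8151)
1/(K + o) = 1/(8151 + 3570) = 1/11721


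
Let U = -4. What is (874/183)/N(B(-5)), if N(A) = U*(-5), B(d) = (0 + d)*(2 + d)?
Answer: 437/1830 ≈ 0.23880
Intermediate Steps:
B(d) = d*(2 + d)
N(A) = 20 (N(A) = -4*(-5) = 20)
(874/183)/N(B(-5)) = (874/183)/20 = (874*(1/183))*(1/20) = (874/183)*(1/20) = 437/1830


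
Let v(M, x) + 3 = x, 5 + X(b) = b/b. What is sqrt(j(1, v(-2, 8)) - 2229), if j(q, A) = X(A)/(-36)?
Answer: 2*I*sqrt(5015)/3 ≈ 47.211*I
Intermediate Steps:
X(b) = -4 (X(b) = -5 + b/b = -5 + 1 = -4)
v(M, x) = -3 + x
j(q, A) = 1/9 (j(q, A) = -4/(-36) = -4*(-1/36) = 1/9)
sqrt(j(1, v(-2, 8)) - 2229) = sqrt(1/9 - 2229) = sqrt(-20060/9) = 2*I*sqrt(5015)/3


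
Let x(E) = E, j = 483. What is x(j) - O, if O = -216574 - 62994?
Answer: 280051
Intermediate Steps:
O = -279568
x(j) - O = 483 - 1*(-279568) = 483 + 279568 = 280051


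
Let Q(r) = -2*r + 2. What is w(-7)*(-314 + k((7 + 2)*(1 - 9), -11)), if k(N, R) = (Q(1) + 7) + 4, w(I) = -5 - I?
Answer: -606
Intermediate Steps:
Q(r) = 2 - 2*r
k(N, R) = 11 (k(N, R) = ((2 - 2*1) + 7) + 4 = ((2 - 2) + 7) + 4 = (0 + 7) + 4 = 7 + 4 = 11)
w(-7)*(-314 + k((7 + 2)*(1 - 9), -11)) = (-5 - 1*(-7))*(-314 + 11) = (-5 + 7)*(-303) = 2*(-303) = -606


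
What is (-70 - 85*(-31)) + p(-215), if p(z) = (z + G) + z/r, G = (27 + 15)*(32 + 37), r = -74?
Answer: 388567/74 ≈ 5250.9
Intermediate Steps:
G = 2898 (G = 42*69 = 2898)
p(z) = 2898 + 73*z/74 (p(z) = (z + 2898) + z/(-74) = (2898 + z) + z*(-1/74) = (2898 + z) - z/74 = 2898 + 73*z/74)
(-70 - 85*(-31)) + p(-215) = (-70 - 85*(-31)) + (2898 + (73/74)*(-215)) = (-70 + 2635) + (2898 - 15695/74) = 2565 + 198757/74 = 388567/74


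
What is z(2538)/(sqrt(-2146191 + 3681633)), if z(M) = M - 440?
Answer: 1049*sqrt(1535442)/767721 ≈ 1.6931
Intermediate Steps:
z(M) = -440 + M
z(2538)/(sqrt(-2146191 + 3681633)) = (-440 + 2538)/(sqrt(-2146191 + 3681633)) = 2098/(sqrt(1535442)) = 2098*(sqrt(1535442)/1535442) = 1049*sqrt(1535442)/767721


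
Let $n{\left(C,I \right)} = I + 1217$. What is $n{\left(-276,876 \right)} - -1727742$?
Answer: $1729835$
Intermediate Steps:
$n{\left(C,I \right)} = 1217 + I$
$n{\left(-276,876 \right)} - -1727742 = \left(1217 + 876\right) - -1727742 = 2093 + 1727742 = 1729835$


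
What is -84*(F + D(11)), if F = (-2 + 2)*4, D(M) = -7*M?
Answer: 6468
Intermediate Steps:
F = 0 (F = 0*4 = 0)
-84*(F + D(11)) = -84*(0 - 7*11) = -84*(0 - 77) = -84*(-77) = 6468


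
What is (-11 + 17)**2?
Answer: 36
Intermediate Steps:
(-11 + 17)**2 = 6**2 = 36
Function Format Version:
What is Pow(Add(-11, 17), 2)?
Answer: 36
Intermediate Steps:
Pow(Add(-11, 17), 2) = Pow(6, 2) = 36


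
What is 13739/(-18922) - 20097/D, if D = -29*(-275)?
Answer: -1535561/473050 ≈ -3.2461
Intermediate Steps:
D = 7975
13739/(-18922) - 20097/D = 13739/(-18922) - 20097/7975 = 13739*(-1/18922) - 20097*1/7975 = -13739/18922 - 63/25 = -1535561/473050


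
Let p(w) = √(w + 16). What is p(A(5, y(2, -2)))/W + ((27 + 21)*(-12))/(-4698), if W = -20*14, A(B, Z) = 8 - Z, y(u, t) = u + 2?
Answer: 32/261 - √5/140 ≈ 0.10663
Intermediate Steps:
y(u, t) = 2 + u
p(w) = √(16 + w)
W = -280
p(A(5, y(2, -2)))/W + ((27 + 21)*(-12))/(-4698) = √(16 + (8 - (2 + 2)))/(-280) + ((27 + 21)*(-12))/(-4698) = √(16 + (8 - 1*4))*(-1/280) + (48*(-12))*(-1/4698) = √(16 + (8 - 4))*(-1/280) - 576*(-1/4698) = √(16 + 4)*(-1/280) + 32/261 = √20*(-1/280) + 32/261 = (2*√5)*(-1/280) + 32/261 = -√5/140 + 32/261 = 32/261 - √5/140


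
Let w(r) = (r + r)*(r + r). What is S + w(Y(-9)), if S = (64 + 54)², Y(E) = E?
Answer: 14248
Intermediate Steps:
w(r) = 4*r² (w(r) = (2*r)*(2*r) = 4*r²)
S = 13924 (S = 118² = 13924)
S + w(Y(-9)) = 13924 + 4*(-9)² = 13924 + 4*81 = 13924 + 324 = 14248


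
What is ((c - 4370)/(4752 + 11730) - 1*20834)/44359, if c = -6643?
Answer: -114465667/243708346 ≈ -0.46968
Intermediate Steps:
((c - 4370)/(4752 + 11730) - 1*20834)/44359 = ((-6643 - 4370)/(4752 + 11730) - 1*20834)/44359 = (-11013/16482 - 20834)*(1/44359) = (-11013*1/16482 - 20834)*(1/44359) = (-3671/5494 - 20834)*(1/44359) = -114465667/5494*1/44359 = -114465667/243708346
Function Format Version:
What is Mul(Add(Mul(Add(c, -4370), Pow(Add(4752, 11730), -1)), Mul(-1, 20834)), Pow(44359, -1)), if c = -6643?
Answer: Rational(-114465667, 243708346) ≈ -0.46968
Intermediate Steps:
Mul(Add(Mul(Add(c, -4370), Pow(Add(4752, 11730), -1)), Mul(-1, 20834)), Pow(44359, -1)) = Mul(Add(Mul(Add(-6643, -4370), Pow(Add(4752, 11730), -1)), Mul(-1, 20834)), Pow(44359, -1)) = Mul(Add(Mul(-11013, Pow(16482, -1)), -20834), Rational(1, 44359)) = Mul(Add(Mul(-11013, Rational(1, 16482)), -20834), Rational(1, 44359)) = Mul(Add(Rational(-3671, 5494), -20834), Rational(1, 44359)) = Mul(Rational(-114465667, 5494), Rational(1, 44359)) = Rational(-114465667, 243708346)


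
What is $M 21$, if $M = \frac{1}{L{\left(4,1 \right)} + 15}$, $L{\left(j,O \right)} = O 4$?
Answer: $\frac{21}{19} \approx 1.1053$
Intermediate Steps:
$L{\left(j,O \right)} = 4 O$
$M = \frac{1}{19}$ ($M = \frac{1}{4 \cdot 1 + 15} = \frac{1}{4 + 15} = \frac{1}{19} \approx 0.052632$)
$M 21 = \frac{1}{19} \cdot 21 = \frac{21}{19}$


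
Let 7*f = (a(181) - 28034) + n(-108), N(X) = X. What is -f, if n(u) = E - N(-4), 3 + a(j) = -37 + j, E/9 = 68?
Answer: 27277/7 ≈ 3896.7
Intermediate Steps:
E = 612 (E = 9*68 = 612)
a(j) = -40 + j (a(j) = -3 + (-37 + j) = -40 + j)
n(u) = 616 (n(u) = 612 - 1*(-4) = 612 + 4 = 616)
f = -27277/7 (f = (((-40 + 181) - 28034) + 616)/7 = ((141 - 28034) + 616)/7 = (-27893 + 616)/7 = (⅐)*(-27277) = -27277/7 ≈ -3896.7)
-f = -1*(-27277/7) = 27277/7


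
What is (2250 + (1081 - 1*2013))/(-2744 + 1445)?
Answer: -1318/1299 ≈ -1.0146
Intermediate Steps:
(2250 + (1081 - 1*2013))/(-2744 + 1445) = (2250 + (1081 - 2013))/(-1299) = (2250 - 932)*(-1/1299) = 1318*(-1/1299) = -1318/1299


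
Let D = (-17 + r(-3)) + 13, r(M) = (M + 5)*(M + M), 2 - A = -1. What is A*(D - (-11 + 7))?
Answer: -36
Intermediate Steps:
A = 3 (A = 2 - 1*(-1) = 2 + 1 = 3)
r(M) = 2*M*(5 + M) (r(M) = (5 + M)*(2*M) = 2*M*(5 + M))
D = -16 (D = (-17 + 2*(-3)*(5 - 3)) + 13 = (-17 + 2*(-3)*2) + 13 = (-17 - 12) + 13 = -29 + 13 = -16)
A*(D - (-11 + 7)) = 3*(-16 - (-11 + 7)) = 3*(-16 - 1*(-4)) = 3*(-16 + 4) = 3*(-12) = -36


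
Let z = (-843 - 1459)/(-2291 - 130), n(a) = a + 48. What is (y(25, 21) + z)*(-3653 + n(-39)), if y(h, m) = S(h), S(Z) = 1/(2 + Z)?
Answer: -26145700/7263 ≈ -3599.8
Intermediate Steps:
n(a) = 48 + a
z = 2302/2421 (z = -2302/(-2421) = -2302*(-1/2421) = 2302/2421 ≈ 0.95085)
y(h, m) = 1/(2 + h)
(y(25, 21) + z)*(-3653 + n(-39)) = (1/(2 + 25) + 2302/2421)*(-3653 + (48 - 39)) = (1/27 + 2302/2421)*(-3653 + 9) = (1/27 + 2302/2421)*(-3644) = (7175/7263)*(-3644) = -26145700/7263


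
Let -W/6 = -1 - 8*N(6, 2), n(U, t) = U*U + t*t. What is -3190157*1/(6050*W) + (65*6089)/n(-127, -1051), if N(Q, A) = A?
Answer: -25623582547/5320019100 ≈ -4.8164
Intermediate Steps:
n(U, t) = U**2 + t**2
W = 102 (W = -6*(-1 - 8*2) = -6*(-1 - 16) = -6*(-17) = 102)
-3190157*1/(6050*W) + (65*6089)/n(-127, -1051) = -3190157/(102*(-25*(-242))) + (65*6089)/((-127)**2 + (-1051)**2) = -3190157/(102*6050) + 395785/(16129 + 1104601) = -3190157/617100 + 395785/1120730 = -3190157*1/617100 + 395785*(1/1120730) = -3190157/617100 + 6089/17242 = -25623582547/5320019100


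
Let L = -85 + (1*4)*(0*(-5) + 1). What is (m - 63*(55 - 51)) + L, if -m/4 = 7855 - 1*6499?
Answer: -5757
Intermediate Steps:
m = -5424 (m = -4*(7855 - 1*6499) = -4*(7855 - 6499) = -4*1356 = -5424)
L = -81 (L = -85 + 4*(0 + 1) = -85 + 4*1 = -85 + 4 = -81)
(m - 63*(55 - 51)) + L = (-5424 - 63*(55 - 51)) - 81 = (-5424 - 63*4) - 81 = (-5424 - 252) - 81 = -5676 - 81 = -5757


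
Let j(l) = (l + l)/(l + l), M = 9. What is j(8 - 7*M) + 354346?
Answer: 354347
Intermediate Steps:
j(l) = 1 (j(l) = (2*l)/((2*l)) = (2*l)*(1/(2*l)) = 1)
j(8 - 7*M) + 354346 = 1 + 354346 = 354347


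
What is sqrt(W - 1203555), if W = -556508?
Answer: I*sqrt(1760063) ≈ 1326.7*I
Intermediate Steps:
sqrt(W - 1203555) = sqrt(-556508 - 1203555) = sqrt(-1760063) = I*sqrt(1760063)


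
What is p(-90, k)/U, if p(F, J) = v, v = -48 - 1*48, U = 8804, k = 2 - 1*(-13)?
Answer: -24/2201 ≈ -0.010904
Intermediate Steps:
k = 15 (k = 2 + 13 = 15)
v = -96 (v = -48 - 48 = -96)
p(F, J) = -96
p(-90, k)/U = -96/8804 = -96*1/8804 = -24/2201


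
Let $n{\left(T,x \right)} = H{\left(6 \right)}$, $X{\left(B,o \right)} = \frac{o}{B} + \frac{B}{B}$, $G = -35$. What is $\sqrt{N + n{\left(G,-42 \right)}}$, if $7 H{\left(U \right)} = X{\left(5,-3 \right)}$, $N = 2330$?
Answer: $\frac{4 \sqrt{178395}}{35} \approx 48.271$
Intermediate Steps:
$X{\left(B,o \right)} = 1 + \frac{o}{B}$ ($X{\left(B,o \right)} = \frac{o}{B} + 1 = 1 + \frac{o}{B}$)
$H{\left(U \right)} = \frac{2}{35}$ ($H{\left(U \right)} = \frac{\frac{1}{5} \left(5 - 3\right)}{7} = \frac{\frac{1}{5} \cdot 2}{7} = \frac{1}{7} \cdot \frac{2}{5} = \frac{2}{35}$)
$n{\left(T,x \right)} = \frac{2}{35}$
$\sqrt{N + n{\left(G,-42 \right)}} = \sqrt{2330 + \frac{2}{35}} = \sqrt{\frac{81552}{35}} = \frac{4 \sqrt{178395}}{35}$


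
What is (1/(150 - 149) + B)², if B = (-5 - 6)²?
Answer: 14884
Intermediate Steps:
B = 121 (B = (-11)² = 121)
(1/(150 - 149) + B)² = (1/(150 - 149) + 121)² = (1/1 + 121)² = (1 + 121)² = 122² = 14884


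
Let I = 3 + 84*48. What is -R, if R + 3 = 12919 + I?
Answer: -16951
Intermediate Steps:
I = 4035 (I = 3 + 4032 = 4035)
R = 16951 (R = -3 + (12919 + 4035) = -3 + 16954 = 16951)
-R = -1*16951 = -16951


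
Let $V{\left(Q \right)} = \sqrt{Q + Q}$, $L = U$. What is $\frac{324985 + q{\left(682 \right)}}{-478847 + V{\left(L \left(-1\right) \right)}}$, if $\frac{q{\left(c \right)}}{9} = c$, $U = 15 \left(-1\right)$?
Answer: $- \frac{158557255181}{229294449379} - \frac{331123 \sqrt{30}}{229294449379} \approx -0.69151$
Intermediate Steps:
$U = -15$
$L = -15$
$V{\left(Q \right)} = \sqrt{2} \sqrt{Q}$ ($V{\left(Q \right)} = \sqrt{2 Q} = \sqrt{2} \sqrt{Q}$)
$q{\left(c \right)} = 9 c$
$\frac{324985 + q{\left(682 \right)}}{-478847 + V{\left(L \left(-1\right) \right)}} = \frac{324985 + 9 \cdot 682}{-478847 + \sqrt{2} \sqrt{\left(-15\right) \left(-1\right)}} = \frac{324985 + 6138}{-478847 + \sqrt{2} \sqrt{15}} = \frac{331123}{-478847 + \sqrt{30}}$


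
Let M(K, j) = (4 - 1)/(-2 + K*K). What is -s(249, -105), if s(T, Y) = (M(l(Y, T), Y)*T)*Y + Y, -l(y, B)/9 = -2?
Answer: 16035/46 ≈ 348.59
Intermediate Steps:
l(y, B) = 18 (l(y, B) = -9*(-2) = 18)
M(K, j) = 3/(-2 + K²)
s(T, Y) = Y + 3*T*Y/322 (s(T, Y) = ((3/(-2 + 18²))*T)*Y + Y = ((3/(-2 + 324))*T)*Y + Y = ((3/322)*T)*Y + Y = ((3*(1/322))*T)*Y + Y = (3*T/322)*Y + Y = 3*T*Y/322 + Y = Y + 3*T*Y/322)
-s(249, -105) = -(-105)*(322 + 3*249)/322 = -(-105)*(322 + 747)/322 = -(-105)*1069/322 = -1*(-16035/46) = 16035/46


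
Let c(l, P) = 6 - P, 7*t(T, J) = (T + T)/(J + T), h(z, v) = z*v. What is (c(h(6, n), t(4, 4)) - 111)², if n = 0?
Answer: 541696/49 ≈ 11055.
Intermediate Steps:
h(z, v) = v*z
t(T, J) = 2*T/(7*(J + T)) (t(T, J) = ((T + T)/(J + T))/7 = ((2*T)/(J + T))/7 = (2*T/(J + T))/7 = 2*T/(7*(J + T)))
(c(h(6, n), t(4, 4)) - 111)² = ((6 - 2*4/(7*(4 + 4))) - 111)² = ((6 - 2*4/(7*8)) - 111)² = ((6 - 1*⅐) - 111)² = ((6 - ⅐) - 111)² = (41/7 - 111)² = (-736/7)² = 541696/49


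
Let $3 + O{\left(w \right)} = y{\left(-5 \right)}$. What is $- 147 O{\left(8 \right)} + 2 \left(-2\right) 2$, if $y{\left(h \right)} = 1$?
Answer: $286$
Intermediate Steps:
$O{\left(w \right)} = -2$ ($O{\left(w \right)} = -3 + 1 = -2$)
$- 147 O{\left(8 \right)} + 2 \left(-2\right) 2 = \left(-147\right) \left(-2\right) + 2 \left(-2\right) 2 = 294 - 8 = 286$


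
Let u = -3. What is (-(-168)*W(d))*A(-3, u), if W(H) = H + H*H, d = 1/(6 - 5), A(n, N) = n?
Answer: -1008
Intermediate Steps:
d = 1 (d = 1/1 = 1)
W(H) = H + H²
(-(-168)*W(d))*A(-3, u) = -(-168)*1*(1 + 1)*(-3) = -(-168)*1*2*(-3) = -(-168)*2*(-3) = -42*(-8)*(-3) = 336*(-3) = -1008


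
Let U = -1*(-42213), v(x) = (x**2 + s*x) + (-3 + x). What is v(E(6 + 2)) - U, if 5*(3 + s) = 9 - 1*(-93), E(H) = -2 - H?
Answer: -42300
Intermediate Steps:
s = 87/5 (s = -3 + (9 - 1*(-93))/5 = -3 + (9 + 93)/5 = -3 + (1/5)*102 = -3 + 102/5 = 87/5 ≈ 17.400)
v(x) = -3 + x**2 + 92*x/5 (v(x) = (x**2 + 87*x/5) + (-3 + x) = -3 + x**2 + 92*x/5)
U = 42213
v(E(6 + 2)) - U = (-3 + (-2 - (6 + 2))**2 + 92*(-2 - (6 + 2))/5) - 1*42213 = (-3 + (-2 - 1*8)**2 + 92*(-2 - 1*8)/5) - 42213 = (-3 + (-2 - 8)**2 + 92*(-2 - 8)/5) - 42213 = (-3 + (-10)**2 + (92/5)*(-10)) - 42213 = (-3 + 100 - 184) - 42213 = -87 - 42213 = -42300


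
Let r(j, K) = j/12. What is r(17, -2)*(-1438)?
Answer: -12223/6 ≈ -2037.2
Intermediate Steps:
r(j, K) = j/12 (r(j, K) = j*(1/12) = j/12)
r(17, -2)*(-1438) = ((1/12)*17)*(-1438) = (17/12)*(-1438) = -12223/6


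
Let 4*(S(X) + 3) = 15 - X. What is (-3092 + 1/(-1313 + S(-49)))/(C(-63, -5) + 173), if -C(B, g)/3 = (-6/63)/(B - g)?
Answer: -271993001/15217800 ≈ -17.873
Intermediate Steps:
C(B, g) = 2/(7*(B - g)) (C(B, g) = -3*(-6/63)/(B - g) = -3*(-6*1/63)/(B - g) = -(-2)/(7*(B - g)) = 2/(7*(B - g)))
S(X) = ¾ - X/4 (S(X) = -3 + (15 - X)/4 = -3 + (15/4 - X/4) = ¾ - X/4)
(-3092 + 1/(-1313 + S(-49)))/(C(-63, -5) + 173) = (-3092 + 1/(-1313 + (¾ - ¼*(-49))))/(2/(7*(-63 - 1*(-5))) + 173) = (-3092 + 1/(-1313 + (¾ + 49/4)))/(2/(7*(-63 + 5)) + 173) = (-3092 + 1/(-1313 + 13))/((2/7)/(-58) + 173) = (-3092 + 1/(-1300))/((2/7)*(-1/58) + 173) = (-3092 - 1/1300)/(-1/203 + 173) = -4019601/(1300*35118/203) = -4019601/1300*203/35118 = -271993001/15217800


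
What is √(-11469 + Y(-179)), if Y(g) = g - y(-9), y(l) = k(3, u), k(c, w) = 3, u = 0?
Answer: I*√11651 ≈ 107.94*I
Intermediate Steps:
y(l) = 3
Y(g) = -3 + g (Y(g) = g - 1*3 = g - 3 = -3 + g)
√(-11469 + Y(-179)) = √(-11469 + (-3 - 179)) = √(-11469 - 182) = √(-11651) = I*√11651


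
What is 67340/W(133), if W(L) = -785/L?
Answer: -1791244/157 ≈ -11409.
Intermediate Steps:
67340/W(133) = 67340/((-785/133)) = 67340/((-785*1/133)) = 67340/(-785/133) = 67340*(-133/785) = -1791244/157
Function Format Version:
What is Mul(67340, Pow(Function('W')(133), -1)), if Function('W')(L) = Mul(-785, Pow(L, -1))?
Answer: Rational(-1791244, 157) ≈ -11409.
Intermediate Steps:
Mul(67340, Pow(Function('W')(133), -1)) = Mul(67340, Pow(Mul(-785, Pow(133, -1)), -1)) = Mul(67340, Pow(Mul(-785, Rational(1, 133)), -1)) = Mul(67340, Pow(Rational(-785, 133), -1)) = Mul(67340, Rational(-133, 785)) = Rational(-1791244, 157)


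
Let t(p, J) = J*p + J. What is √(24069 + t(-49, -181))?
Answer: √32757 ≈ 180.99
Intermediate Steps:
t(p, J) = J + J*p
√(24069 + t(-49, -181)) = √(24069 - 181*(1 - 49)) = √(24069 - 181*(-48)) = √(24069 + 8688) = √32757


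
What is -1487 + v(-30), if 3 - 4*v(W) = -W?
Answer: -5975/4 ≈ -1493.8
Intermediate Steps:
v(W) = ¾ + W/4 (v(W) = ¾ - (-1)*W/4 = ¾ + W/4)
-1487 + v(-30) = -1487 + (¾ + (¼)*(-30)) = -1487 + (¾ - 15/2) = -1487 - 27/4 = -5975/4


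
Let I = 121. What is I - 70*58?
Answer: -3939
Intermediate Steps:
I - 70*58 = 121 - 70*58 = 121 - 4060 = -3939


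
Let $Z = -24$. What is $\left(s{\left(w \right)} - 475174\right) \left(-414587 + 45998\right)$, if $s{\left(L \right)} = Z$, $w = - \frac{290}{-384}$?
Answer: $175152755622$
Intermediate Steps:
$w = \frac{145}{192}$ ($w = \left(-290\right) \left(- \frac{1}{384}\right) = \frac{145}{192} \approx 0.75521$)
$s{\left(L \right)} = -24$
$\left(s{\left(w \right)} - 475174\right) \left(-414587 + 45998\right) = \left(-24 - 475174\right) \left(-414587 + 45998\right) = \left(-475198\right) \left(-368589\right) = 175152755622$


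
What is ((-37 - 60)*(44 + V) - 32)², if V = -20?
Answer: 5569600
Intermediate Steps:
((-37 - 60)*(44 + V) - 32)² = ((-37 - 60)*(44 - 20) - 32)² = (-97*24 - 32)² = (-2328 - 32)² = (-2360)² = 5569600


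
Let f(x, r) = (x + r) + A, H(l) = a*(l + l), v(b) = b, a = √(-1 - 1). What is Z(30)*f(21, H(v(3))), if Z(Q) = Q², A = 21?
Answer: 37800 + 5400*I*√2 ≈ 37800.0 + 7636.8*I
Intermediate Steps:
a = I*√2 (a = √(-2) = I*√2 ≈ 1.4142*I)
H(l) = 2*I*l*√2 (H(l) = (I*√2)*(l + l) = (I*√2)*(2*l) = 2*I*l*√2)
f(x, r) = 21 + r + x (f(x, r) = (x + r) + 21 = (r + x) + 21 = 21 + r + x)
Z(30)*f(21, H(v(3))) = 30²*(21 + 2*I*3*√2 + 21) = 900*(21 + 6*I*√2 + 21) = 900*(42 + 6*I*√2) = 37800 + 5400*I*√2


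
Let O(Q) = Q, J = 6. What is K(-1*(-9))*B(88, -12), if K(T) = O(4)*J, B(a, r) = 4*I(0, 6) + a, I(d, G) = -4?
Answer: 1728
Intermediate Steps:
B(a, r) = -16 + a (B(a, r) = 4*(-4) + a = -16 + a)
K(T) = 24 (K(T) = 4*6 = 24)
K(-1*(-9))*B(88, -12) = 24*(-16 + 88) = 24*72 = 1728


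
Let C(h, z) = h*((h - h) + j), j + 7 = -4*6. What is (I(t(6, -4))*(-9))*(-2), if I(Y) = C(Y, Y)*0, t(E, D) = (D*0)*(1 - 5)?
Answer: 0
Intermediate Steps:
t(E, D) = 0 (t(E, D) = 0*(-4) = 0)
j = -31 (j = -7 - 4*6 = -7 - 24 = -31)
C(h, z) = -31*h (C(h, z) = h*((h - h) - 31) = h*(0 - 31) = h*(-31) = -31*h)
I(Y) = 0 (I(Y) = -31*Y*0 = 0)
(I(t(6, -4))*(-9))*(-2) = (0*(-9))*(-2) = 0*(-2) = 0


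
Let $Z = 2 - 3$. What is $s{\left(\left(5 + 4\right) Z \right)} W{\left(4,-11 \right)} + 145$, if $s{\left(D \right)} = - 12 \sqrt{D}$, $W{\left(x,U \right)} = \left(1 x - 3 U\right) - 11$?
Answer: $145 - 936 i \approx 145.0 - 936.0 i$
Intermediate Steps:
$W{\left(x,U \right)} = -11 + x - 3 U$ ($W{\left(x,U \right)} = \left(x - 3 U\right) - 11 = -11 + x - 3 U$)
$Z = -1$ ($Z = 2 - 3 = -1$)
$s{\left(\left(5 + 4\right) Z \right)} W{\left(4,-11 \right)} + 145 = - 12 \sqrt{\left(5 + 4\right) \left(-1\right)} \left(-11 + 4 - -33\right) + 145 = - 12 \sqrt{9 \left(-1\right)} \left(-11 + 4 + 33\right) + 145 = - 12 \sqrt{-9} \cdot 26 + 145 = - 12 \cdot 3 i 26 + 145 = - 36 i 26 + 145 = - 936 i + 145 = 145 - 936 i$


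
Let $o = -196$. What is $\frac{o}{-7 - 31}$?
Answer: $\frac{98}{19} \approx 5.1579$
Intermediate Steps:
$\frac{o}{-7 - 31} = \frac{1}{-7 - 31} \left(-196\right) = \frac{1}{-38} \left(-196\right) = \left(- \frac{1}{38}\right) \left(-196\right) = \frac{98}{19}$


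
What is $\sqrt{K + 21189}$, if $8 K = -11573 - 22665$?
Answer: $\frac{\sqrt{67637}}{2} \approx 130.04$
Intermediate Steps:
$K = - \frac{17119}{4}$ ($K = \frac{-11573 - 22665}{8} = \frac{1}{8} \left(-34238\right) = - \frac{17119}{4} \approx -4279.8$)
$\sqrt{K + 21189} = \sqrt{- \frac{17119}{4} + 21189} = \sqrt{\frac{67637}{4}} = \frac{\sqrt{67637}}{2}$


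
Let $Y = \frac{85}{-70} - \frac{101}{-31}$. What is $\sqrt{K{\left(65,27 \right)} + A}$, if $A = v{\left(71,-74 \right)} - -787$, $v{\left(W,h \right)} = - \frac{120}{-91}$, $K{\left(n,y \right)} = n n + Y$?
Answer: $\frac{15 \sqrt{709554846}}{5642} \approx 70.819$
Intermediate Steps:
$Y = \frac{887}{434}$ ($Y = 85 \left(- \frac{1}{70}\right) - - \frac{101}{31} = - \frac{17}{14} + \frac{101}{31} = \frac{887}{434} \approx 2.0438$)
$K{\left(n,y \right)} = \frac{887}{434} + n^{2}$ ($K{\left(n,y \right)} = n n + \frac{887}{434} = n^{2} + \frac{887}{434} = \frac{887}{434} + n^{2}$)
$v{\left(W,h \right)} = \frac{120}{91}$ ($v{\left(W,h \right)} = \left(-120\right) \left(- \frac{1}{91}\right) = \frac{120}{91}$)
$A = \frac{71737}{91}$ ($A = \frac{120}{91} - -787 = \frac{120}{91} + 787 = \frac{71737}{91} \approx 788.32$)
$\sqrt{K{\left(65,27 \right)} + A} = \sqrt{\left(\frac{887}{434} + 65^{2}\right) + \frac{71737}{91}} = \sqrt{\left(\frac{887}{434} + 4225\right) + \frac{71737}{91}} = \sqrt{\frac{1834537}{434} + \frac{71737}{91}} = \sqrt{\frac{28296675}{5642}} = \frac{15 \sqrt{709554846}}{5642}$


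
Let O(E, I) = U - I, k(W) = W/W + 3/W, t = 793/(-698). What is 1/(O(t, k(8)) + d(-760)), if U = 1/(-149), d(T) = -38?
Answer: -1192/46943 ≈ -0.025393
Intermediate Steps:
t = -793/698 (t = 793*(-1/698) = -793/698 ≈ -1.1361)
U = -1/149 ≈ -0.0067114
k(W) = 1 + 3/W
O(E, I) = -1/149 - I
1/(O(t, k(8)) + d(-760)) = 1/((-1/149 - (3 + 8)/8) - 38) = 1/((-1/149 - 11/8) - 38) = 1/(-1647/1192 - 38) = 1/(-46943/1192) = -1192/46943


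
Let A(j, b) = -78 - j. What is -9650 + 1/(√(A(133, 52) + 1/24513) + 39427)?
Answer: (-9650*√126787168146 + 9326474567637*I)/(√126787168146 - 966474051*I) ≈ -9650.0 - 1.1176e-8*I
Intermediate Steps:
-9650 + 1/(√(A(133, 52) + 1/24513) + 39427) = -9650 + 1/(√((-78 - 1*133) + 1/24513) + 39427) = -9650 + 1/(√((-78 - 133) + 1/24513) + 39427) = -9650 + 1/(√(-211 + 1/24513) + 39427) = -9650 + 1/(√(-5172242/24513) + 39427) = -9650 + 1/(I*√126787168146/24513 + 39427) = -9650 + 1/(39427 + I*√126787168146/24513)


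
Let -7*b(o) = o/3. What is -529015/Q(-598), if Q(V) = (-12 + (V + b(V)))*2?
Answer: 11109315/24424 ≈ 454.85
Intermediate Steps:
b(o) = -o/21 (b(o) = -o/(7*3) = -o/21)
Q(V) = -24 + 40*V/21 (Q(V) = (-12 + (V - V/21))*2 = (-12 + 20*V/21)*2 = -24 + 40*V/21)
-529015/Q(-598) = -529015/(-24 + (40/21)*(-598)) = -529015/(-24 - 23920/21) = -529015/(-24424/21) = -529015*(-21/24424) = 11109315/24424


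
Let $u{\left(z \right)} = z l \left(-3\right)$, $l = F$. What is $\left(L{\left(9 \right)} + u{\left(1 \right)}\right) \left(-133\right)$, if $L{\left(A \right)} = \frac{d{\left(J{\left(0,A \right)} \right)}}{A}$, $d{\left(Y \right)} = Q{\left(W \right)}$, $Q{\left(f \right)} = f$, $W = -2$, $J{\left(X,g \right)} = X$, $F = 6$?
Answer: $\frac{21812}{9} \approx 2423.6$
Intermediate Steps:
$l = 6$
$u{\left(z \right)} = - 18 z$ ($u{\left(z \right)} = z 6 \left(-3\right) = 6 z \left(-3\right) = - 18 z$)
$d{\left(Y \right)} = -2$
$L{\left(A \right)} = - \frac{2}{A}$
$\left(L{\left(9 \right)} + u{\left(1 \right)}\right) \left(-133\right) = \left(- \frac{2}{9} - 18\right) \left(-133\right) = \left(- \frac{164}{9}\right) \left(-133\right) = \frac{21812}{9}$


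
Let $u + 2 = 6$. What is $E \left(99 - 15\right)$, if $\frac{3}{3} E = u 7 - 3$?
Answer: $2100$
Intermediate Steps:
$u = 4$ ($u = -2 + 6 = 4$)
$E = 25$ ($E = 4 \cdot 7 - 3 = 28 - 3 = 25$)
$E \left(99 - 15\right) = 25 \left(99 - 15\right) = 25 \cdot 84 = 2100$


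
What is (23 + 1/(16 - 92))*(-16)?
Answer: -6988/19 ≈ -367.79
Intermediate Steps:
(23 + 1/(16 - 92))*(-16) = (23 + 1/(-76))*(-16) = (23 - 1/76)*(-16) = (1747/76)*(-16) = -6988/19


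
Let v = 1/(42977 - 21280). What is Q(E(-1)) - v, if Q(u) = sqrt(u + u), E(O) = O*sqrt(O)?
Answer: 21696/21697 - I ≈ 0.99995 - 1.0*I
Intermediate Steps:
E(O) = O**(3/2)
v = 1/21697 ≈ 4.6089e-5
Q(u) = sqrt(2)*sqrt(u) (Q(u) = sqrt(2*u) = sqrt(2)*sqrt(u))
Q(E(-1)) - v = sqrt(2)*sqrt((-1)**(3/2)) - 1*1/21697 = sqrt(2)*sqrt(-I) - 1/21697 = -1/21697 + sqrt(2)*sqrt(-I)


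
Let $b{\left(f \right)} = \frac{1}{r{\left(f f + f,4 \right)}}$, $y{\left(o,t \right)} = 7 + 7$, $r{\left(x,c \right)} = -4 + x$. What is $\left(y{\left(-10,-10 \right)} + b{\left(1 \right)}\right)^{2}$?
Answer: $\frac{729}{4} \approx 182.25$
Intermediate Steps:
$y{\left(o,t \right)} = 14$
$b{\left(f \right)} = \frac{1}{-4 + f + f^{2}}$ ($b{\left(f \right)} = \frac{1}{-4 + \left(f f + f\right)} = \frac{1}{-4 + \left(f^{2} + f\right)} = \frac{1}{-4 + \left(f + f^{2}\right)} = \frac{1}{-4 + f + f^{2}}$)
$\left(y{\left(-10,-10 \right)} + b{\left(1 \right)}\right)^{2} = \left(14 + \frac{1}{-4 + 1 \left(1 + 1\right)}\right)^{2} = \left(14 + \frac{1}{-4 + 1 \cdot 2}\right)^{2} = \left(14 + \frac{1}{-4 + 2}\right)^{2} = \left(14 + \frac{1}{-2}\right)^{2} = \left(14 - \frac{1}{2}\right)^{2} = \left(\frac{27}{2}\right)^{2} = \frac{729}{4}$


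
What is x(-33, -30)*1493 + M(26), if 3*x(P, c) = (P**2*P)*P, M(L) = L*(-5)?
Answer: 590193221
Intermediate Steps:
M(L) = -5*L
x(P, c) = P**4/3 (x(P, c) = ((P**2*P)*P)/3 = (P**3*P)/3 = P**4/3)
x(-33, -30)*1493 + M(26) = ((1/3)*(-33)**4)*1493 - 5*26 = ((1/3)*1185921)*1493 - 130 = 395307*1493 - 130 = 590193351 - 130 = 590193221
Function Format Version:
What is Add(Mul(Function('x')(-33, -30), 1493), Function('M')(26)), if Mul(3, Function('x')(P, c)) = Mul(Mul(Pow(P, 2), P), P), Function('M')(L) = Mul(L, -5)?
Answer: 590193221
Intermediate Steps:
Function('M')(L) = Mul(-5, L)
Function('x')(P, c) = Mul(Rational(1, 3), Pow(P, 4)) (Function('x')(P, c) = Mul(Rational(1, 3), Mul(Mul(Pow(P, 2), P), P)) = Mul(Rational(1, 3), Mul(Pow(P, 3), P)) = Mul(Rational(1, 3), Pow(P, 4)))
Add(Mul(Function('x')(-33, -30), 1493), Function('M')(26)) = Add(Mul(Mul(Rational(1, 3), Pow(-33, 4)), 1493), Mul(-5, 26)) = Add(Mul(Mul(Rational(1, 3), 1185921), 1493), -130) = Add(Mul(395307, 1493), -130) = Add(590193351, -130) = 590193221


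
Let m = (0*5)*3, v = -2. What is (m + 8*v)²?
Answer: 256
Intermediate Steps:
m = 0 (m = 0*3 = 0)
(m + 8*v)² = (0 + 8*(-2))² = (0 - 16)² = (-16)² = 256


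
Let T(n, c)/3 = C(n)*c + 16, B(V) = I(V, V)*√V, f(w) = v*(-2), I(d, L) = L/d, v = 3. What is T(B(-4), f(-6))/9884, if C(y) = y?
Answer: 12/2471 - 9*I/2471 ≈ 0.0048563 - 0.0036422*I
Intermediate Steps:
f(w) = -6 (f(w) = 3*(-2) = -6)
B(V) = √V (B(V) = (V/V)*√V = 1*√V = √V)
T(n, c) = 48 + 3*c*n (T(n, c) = 3*(n*c + 16) = 3*(c*n + 16) = 3*(16 + c*n) = 48 + 3*c*n)
T(B(-4), f(-6))/9884 = (48 + 3*(-6)*√(-4))/9884 = (48 + 3*(-6)*(2*I))*(1/9884) = (48 - 36*I)*(1/9884) = 12/2471 - 9*I/2471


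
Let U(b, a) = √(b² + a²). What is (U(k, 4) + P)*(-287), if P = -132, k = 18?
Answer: 37884 - 574*√85 ≈ 32592.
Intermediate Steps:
U(b, a) = √(a² + b²)
(U(k, 4) + P)*(-287) = (√(4² + 18²) - 132)*(-287) = (√(16 + 324) - 132)*(-287) = (√340 - 132)*(-287) = (2*√85 - 132)*(-287) = (-132 + 2*√85)*(-287) = 37884 - 574*√85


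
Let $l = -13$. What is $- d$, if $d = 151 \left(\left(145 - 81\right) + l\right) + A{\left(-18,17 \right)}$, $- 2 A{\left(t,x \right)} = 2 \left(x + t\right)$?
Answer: $-7702$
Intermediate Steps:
$A{\left(t,x \right)} = - t - x$ ($A{\left(t,x \right)} = - \frac{2 \left(x + t\right)}{2} = - \frac{2 \left(t + x\right)}{2} = - \frac{2 t + 2 x}{2} = - t - x$)
$d = 7702$ ($d = 151 \left(\left(145 - 81\right) - 13\right) - -1 = 151 \left(\left(145 + \left(\left(-18 + 23\right) - 86\right)\right) - 13\right) + \left(18 - 17\right) = 151 \left(\left(145 + \left(5 - 86\right)\right) - 13\right) + 1 = 151 \left(\left(145 - 81\right) - 13\right) + 1 = 151 \left(64 - 13\right) + 1 = 151 \cdot 51 + 1 = 7701 + 1 = 7702$)
$- d = \left(-1\right) 7702 = -7702$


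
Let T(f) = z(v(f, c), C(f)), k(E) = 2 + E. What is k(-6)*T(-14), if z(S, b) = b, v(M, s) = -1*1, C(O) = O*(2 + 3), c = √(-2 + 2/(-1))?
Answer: 280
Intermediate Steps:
c = 2*I (c = √(-2 + 2*(-1)) = √(-2 - 2) = √(-4) = 2*I ≈ 2.0*I)
C(O) = 5*O (C(O) = O*5 = 5*O)
v(M, s) = -1
T(f) = 5*f
k(-6)*T(-14) = (2 - 6)*(5*(-14)) = -4*(-70) = 280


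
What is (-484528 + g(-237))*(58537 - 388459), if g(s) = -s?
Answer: 159778255302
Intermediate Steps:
(-484528 + g(-237))*(58537 - 388459) = (-484528 - 1*(-237))*(58537 - 388459) = (-484528 + 237)*(-329922) = -484291*(-329922) = 159778255302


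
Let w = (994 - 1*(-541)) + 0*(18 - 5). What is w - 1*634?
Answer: 901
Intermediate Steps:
w = 1535 (w = (994 + 541) + 0*13 = 1535 + 0 = 1535)
w - 1*634 = 1535 - 1*634 = 1535 - 634 = 901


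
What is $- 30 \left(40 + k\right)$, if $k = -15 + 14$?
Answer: $-1170$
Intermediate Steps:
$k = -1$
$- 30 \left(40 + k\right) = - 30 \left(40 - 1\right) = \left(-30\right) 39 = -1170$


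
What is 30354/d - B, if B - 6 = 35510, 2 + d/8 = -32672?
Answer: -4641814313/130696 ≈ -35516.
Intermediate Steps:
d = -261392 (d = -16 + 8*(-32672) = -16 - 261376 = -261392)
B = 35516 (B = 6 + 35510 = 35516)
30354/d - B = 30354/(-261392) - 1*35516 = 30354*(-1/261392) - 35516 = -15177/130696 - 35516 = -4641814313/130696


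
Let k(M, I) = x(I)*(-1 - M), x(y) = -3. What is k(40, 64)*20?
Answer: 2460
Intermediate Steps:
k(M, I) = 3 + 3*M (k(M, I) = -3*(-1 - M) = 3 + 3*M)
k(40, 64)*20 = (3 + 3*40)*20 = (3 + 120)*20 = 123*20 = 2460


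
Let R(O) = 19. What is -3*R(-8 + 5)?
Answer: -57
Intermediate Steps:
-3*R(-8 + 5) = -3*19 = -57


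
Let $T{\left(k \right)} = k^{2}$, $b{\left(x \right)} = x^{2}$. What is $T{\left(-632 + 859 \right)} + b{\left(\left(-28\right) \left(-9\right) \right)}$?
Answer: $115033$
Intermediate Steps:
$T{\left(-632 + 859 \right)} + b{\left(\left(-28\right) \left(-9\right) \right)} = \left(-632 + 859\right)^{2} + \left(\left(-28\right) \left(-9\right)\right)^{2} = 227^{2} + 252^{2} = 51529 + 63504 = 115033$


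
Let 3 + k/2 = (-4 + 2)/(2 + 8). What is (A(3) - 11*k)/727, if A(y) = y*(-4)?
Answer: 292/3635 ≈ 0.080330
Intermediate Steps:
A(y) = -4*y
k = -32/5 (k = -6 + 2*((-4 + 2)/(2 + 8)) = -6 + 2*(-2/10) = -6 + 2*(-2*⅒) = -6 + 2*(-⅕) = -6 - ⅖ = -32/5 ≈ -6.4000)
(A(3) - 11*k)/727 = (-4*3 - 11*(-32/5))/727 = (-12 + 352/5)*(1/727) = (292/5)*(1/727) = 292/3635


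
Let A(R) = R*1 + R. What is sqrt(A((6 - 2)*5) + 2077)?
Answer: sqrt(2117) ≈ 46.011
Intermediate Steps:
A(R) = 2*R (A(R) = R + R = 2*R)
sqrt(A((6 - 2)*5) + 2077) = sqrt(2*((6 - 2)*5) + 2077) = sqrt(2*(4*5) + 2077) = sqrt(2*20 + 2077) = sqrt(40 + 2077) = sqrt(2117)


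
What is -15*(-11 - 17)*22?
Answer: 9240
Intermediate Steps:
-15*(-11 - 17)*22 = -15*(-28)*22 = 420*22 = 9240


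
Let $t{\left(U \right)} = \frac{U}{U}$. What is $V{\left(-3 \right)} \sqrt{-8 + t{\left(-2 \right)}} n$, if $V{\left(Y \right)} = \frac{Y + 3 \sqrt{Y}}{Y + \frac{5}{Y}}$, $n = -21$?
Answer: $\frac{27 i \sqrt{7} \left(-1 + i \sqrt{3}\right)}{2} \approx -61.865 - 35.718 i$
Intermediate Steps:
$t{\left(U \right)} = 1$
$V{\left(Y \right)} = \frac{Y + 3 \sqrt{Y}}{Y + \frac{5}{Y}}$
$V{\left(-3 \right)} \sqrt{-8 + t{\left(-2 \right)}} n = \frac{\left(-3\right)^{2} + 3 \left(-3\right)^{\frac{3}{2}}}{5 + \left(-3\right)^{2}} \sqrt{-8 + 1} \left(-21\right) = \frac{9 + 3 \left(- 3 i \sqrt{3}\right)}{5 + 9} \sqrt{-7} \left(-21\right) = \frac{9 - 9 i \sqrt{3}}{14} i \sqrt{7} \left(-21\right) = \left(\frac{9}{14} - \frac{9 i \sqrt{3}}{14}\right) i \sqrt{7} \left(-21\right) = i \sqrt{7} \left(\frac{9}{14} - \frac{9 i \sqrt{3}}{14}\right) \left(-21\right) = - 21 i \sqrt{7} \left(\frac{9}{14} - \frac{9 i \sqrt{3}}{14}\right)$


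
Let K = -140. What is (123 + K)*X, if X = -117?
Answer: 1989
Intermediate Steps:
(123 + K)*X = (123 - 140)*(-117) = -17*(-117) = 1989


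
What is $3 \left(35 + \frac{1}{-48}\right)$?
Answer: $\frac{1679}{16} \approx 104.94$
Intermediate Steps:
$3 \left(35 + \frac{1}{-48}\right) = 3 \left(35 - \frac{1}{48}\right) = 3 \cdot \frac{1679}{48} = \frac{1679}{16}$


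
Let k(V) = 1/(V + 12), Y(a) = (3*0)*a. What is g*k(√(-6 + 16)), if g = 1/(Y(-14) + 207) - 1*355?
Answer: -146968/4623 + 36742*√10/13869 ≈ -23.413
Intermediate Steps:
Y(a) = 0 (Y(a) = 0*a = 0)
k(V) = 1/(12 + V)
g = -73484/207 (g = 1/(0 + 207) - 1*355 = 1/207 - 355 = -73484/207 ≈ -355.00)
g*k(√(-6 + 16)) = -73484/(207*(12 + √(-6 + 16))) = -73484/(207*(12 + √10))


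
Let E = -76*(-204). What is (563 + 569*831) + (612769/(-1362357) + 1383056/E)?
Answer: 10966078594006/23160069 ≈ 4.7349e+5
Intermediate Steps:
E = 15504
(563 + 569*831) + (612769/(-1362357) + 1383056/E) = (563 + 569*831) + (612769/(-1362357) + 1383056/15504) = (563 + 472839) + (612769*(-1/1362357) + 1383056*(1/15504)) = 473402 + (-32251/71703 + 86441/969) = 473402 + 2055609268/23160069 = 10966078594006/23160069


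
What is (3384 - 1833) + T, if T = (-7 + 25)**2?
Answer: 1875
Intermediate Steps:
T = 324 (T = 18**2 = 324)
(3384 - 1833) + T = (3384 - 1833) + 324 = 1551 + 324 = 1875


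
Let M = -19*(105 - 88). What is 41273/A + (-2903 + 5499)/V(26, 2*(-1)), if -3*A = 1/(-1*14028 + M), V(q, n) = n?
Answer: 1776925171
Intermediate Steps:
M = -323 (M = -19*17 = -323)
A = 1/43053 (A = -1/(3*(-1*14028 - 323)) = -1/(3*(-14028 - 323)) = -1/3/(-14351) = -1/3*(-1/14351) = 1/43053 ≈ 2.3227e-5)
41273/A + (-2903 + 5499)/V(26, 2*(-1)) = 41273/(1/43053) + (-2903 + 5499)/((2*(-1))) = 41273*43053 + 2596/(-2) = 1776926469 + 2596*(-1/2) = 1776926469 - 1298 = 1776925171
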